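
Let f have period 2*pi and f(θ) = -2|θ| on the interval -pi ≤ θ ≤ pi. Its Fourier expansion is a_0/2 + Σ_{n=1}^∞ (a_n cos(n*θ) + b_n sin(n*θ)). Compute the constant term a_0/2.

-pi

a_0 = 1/pi ∫_{-pi}^{pi} f(θ) dθ = 1/pi · (-2*pi**2) = -2*pi.
So the constant term a_0/2 = -pi.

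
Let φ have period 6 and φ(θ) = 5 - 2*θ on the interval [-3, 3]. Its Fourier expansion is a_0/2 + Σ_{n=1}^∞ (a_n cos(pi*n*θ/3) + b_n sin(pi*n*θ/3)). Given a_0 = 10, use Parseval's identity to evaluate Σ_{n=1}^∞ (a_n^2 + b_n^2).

Parseval: a_0^2/2 + Σ_{n≥1} (a_n^2+b_n^2) = 1/3 ∫_{-3}^{3} φ(θ)^2 dθ = 74.
Subtract a_0^2/2 = 50: Σ (a_n^2+b_n^2) = 24.

24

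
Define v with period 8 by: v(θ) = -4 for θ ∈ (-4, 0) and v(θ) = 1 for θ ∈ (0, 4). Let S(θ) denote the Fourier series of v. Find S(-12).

θ = -12 differs from θ = -4 by -1 full period(s), and the series is 8-periodic.
At θ = -4 the one-sided limits are v(-4^-) = 1 and v(-4^+) = -4.
By Dirichlet's theorem the series converges to their average, [(1) + (-4)]/2 = -3/2.

-3/2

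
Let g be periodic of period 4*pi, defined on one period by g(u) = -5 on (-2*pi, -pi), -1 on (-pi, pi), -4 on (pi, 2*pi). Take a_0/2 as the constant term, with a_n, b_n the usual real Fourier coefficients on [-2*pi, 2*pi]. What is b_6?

b_6 = (1/(2*pi)) ∫_{-2*pi}^{2*pi} g(u) sin(3*u) du.
Split the integral at the breakpoints.
Directly, an antiderivative of (-5) sin(3*u) is 5*cos(3*u)/3; evaluating from -2*pi to -pi: ∫_{-2*pi}^{-pi} (-5) sin(3*u) du = (-5/3) - (5/3) = -10/3.
Directly, an antiderivative of (-1) sin(3*u) is cos(3*u)/3; evaluating from -pi to pi: ∫_{-pi}^{pi} (-1) sin(3*u) du = (-1/3) - (-1/3) = 0.
Directly, an antiderivative of (-4) sin(3*u) is 4*cos(3*u)/3; evaluating from pi to 2*pi: ∫_{pi}^{2*pi} (-4) sin(3*u) du = (4/3) - (-4/3) = 8/3.
Summing the pieces and multiplying by (1/(2*pi)) gives b_6 = -1/(3*pi).

-1/(3*pi)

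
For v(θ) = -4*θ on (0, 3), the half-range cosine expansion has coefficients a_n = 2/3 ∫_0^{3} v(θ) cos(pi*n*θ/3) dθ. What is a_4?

a_4 = 2/3 ∫_0^{3} (-4*θ) cos(4*pi*θ/3) dθ.
Integrating by parts (boundary term plus one more integral), an antiderivative of (-4*θ) cos(4*pi*θ/3) is -3*θ*sin(4*pi*θ/3)/pi - 9*cos(4*pi*θ/3)/(4*pi**2); evaluating from 0 to 3: ∫_{0}^{3} (-4*θ) cos(4*pi*θ/3) dθ = (-9/(4*pi**2)) - (-9/(4*pi**2)) = 0.
Hence a_4 = (2/3)·(0) = 0.

0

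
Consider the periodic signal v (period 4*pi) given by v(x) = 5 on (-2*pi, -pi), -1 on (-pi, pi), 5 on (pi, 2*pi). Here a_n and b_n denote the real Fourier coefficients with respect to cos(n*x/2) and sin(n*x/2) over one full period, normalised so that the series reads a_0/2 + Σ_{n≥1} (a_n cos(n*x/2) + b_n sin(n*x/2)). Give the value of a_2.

0

a_2 = (1/(2*pi)) ∫_{-2*pi}^{2*pi} v(x) cos(x) dx.
v is even and cos(x) is even, so the integrand is even and a_2 = 1/pi ∫_0^{2*pi} v(x) cos(x) dx.
Split the integral at the breakpoints.
Directly, an antiderivative of (-1) cos(x) is -sin(x); evaluating from 0 to pi: ∫_{0}^{pi} (-1) cos(x) dx = (0) - (0) = 0.
Directly, an antiderivative of (5) cos(x) is 5*sin(x); evaluating from pi to 2*pi: ∫_{pi}^{2*pi} (5) cos(x) dx = (0) - (0) = 0.
Summing the pieces and multiplying by (1/pi) gives a_2 = 0.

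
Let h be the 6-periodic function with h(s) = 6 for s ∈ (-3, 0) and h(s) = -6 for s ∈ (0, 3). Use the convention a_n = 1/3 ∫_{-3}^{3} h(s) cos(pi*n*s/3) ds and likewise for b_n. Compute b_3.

b_3 = 1/3 ∫_{-3}^{3} h(s) sin(pi*s) ds.
h is odd and sin(pi*s) is odd, so the integrand is even and b_3 = 2/3 ∫_0^{3} h(s) sin(pi*s) ds.
Directly, an antiderivative of (-6) sin(pi*s) is 6*cos(pi*s)/pi; evaluating from 0 to 3: ∫_{0}^{3} (-6) sin(pi*s) ds = (-6/pi) - (6/pi) = -12/pi.
Hence b_3 = (2/3)·(-12/pi) = -8/pi.

-8/pi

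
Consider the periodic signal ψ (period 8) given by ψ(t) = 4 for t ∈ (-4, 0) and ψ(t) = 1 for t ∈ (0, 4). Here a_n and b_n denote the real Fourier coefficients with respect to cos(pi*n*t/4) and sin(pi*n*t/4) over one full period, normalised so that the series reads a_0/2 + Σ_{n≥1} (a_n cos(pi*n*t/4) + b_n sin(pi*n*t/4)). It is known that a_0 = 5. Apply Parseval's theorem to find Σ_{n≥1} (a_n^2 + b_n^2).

9/2

Parseval: a_0^2/2 + Σ_{n≥1} (a_n^2+b_n^2) = 1/4 ∫_{-4}^{4} ψ(t)^2 dt = 17.
Subtract a_0^2/2 = 25/2: Σ (a_n^2+b_n^2) = 9/2.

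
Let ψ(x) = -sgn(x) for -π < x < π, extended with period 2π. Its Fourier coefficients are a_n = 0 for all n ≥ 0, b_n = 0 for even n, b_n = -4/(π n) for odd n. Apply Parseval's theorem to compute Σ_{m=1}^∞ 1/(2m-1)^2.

Parseval: Σ b_n^2 = (1/π) ∫_{-π}^{π} ψ(x)^2 dx = 2.
Only odd n contribute, with b_n^2 = 16/(π^2 n^2), so Σ_{m≥1} 1/(2m-1)^2 = π^2·(2)/16 = pi**2/8.

pi**2/8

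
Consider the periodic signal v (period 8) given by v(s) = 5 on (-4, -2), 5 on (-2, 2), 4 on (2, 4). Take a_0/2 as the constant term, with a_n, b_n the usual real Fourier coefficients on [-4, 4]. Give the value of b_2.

b_2 = 1/4 ∫_{-4}^{4} v(s) sin(pi*s/2) ds.
Split the integral at the breakpoints.
Directly, an antiderivative of (5) sin(pi*s/2) is -10*cos(pi*s/2)/pi; evaluating from -4 to -2: ∫_{-4}^{-2} (5) sin(pi*s/2) ds = (10/pi) - (-10/pi) = 20/pi.
Directly, an antiderivative of (5) sin(pi*s/2) is -10*cos(pi*s/2)/pi; evaluating from -2 to 2: ∫_{-2}^{2} (5) sin(pi*s/2) ds = (10/pi) - (10/pi) = 0.
Directly, an antiderivative of (4) sin(pi*s/2) is -8*cos(pi*s/2)/pi; evaluating from 2 to 4: ∫_{2}^{4} (4) sin(pi*s/2) ds = (-8/pi) - (8/pi) = -16/pi.
Summing the pieces and multiplying by (1/4) gives b_2 = 1/pi.

1/pi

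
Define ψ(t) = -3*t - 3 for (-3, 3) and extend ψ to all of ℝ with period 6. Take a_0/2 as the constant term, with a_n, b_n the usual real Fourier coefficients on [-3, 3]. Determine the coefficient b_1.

-18/pi

b_1 = 1/3 ∫_{-3}^{3} ψ(t) sin(pi*t/3) dt.
Integrating by parts (boundary term plus one more integral), an antiderivative of (-3*t - 3) sin(pi*t/3) is 9*t*cos(pi*t/3)/pi - 27*sin(pi*t/3)/pi**2 + 9*cos(pi*t/3)/pi; evaluating from -3 to 3: ∫_{-3}^{3} (-3*t - 3) sin(pi*t/3) dt = (-36/pi) - (18/pi) = -54/pi.
Hence b_1 = (1/3)·(-54/pi) = -18/pi.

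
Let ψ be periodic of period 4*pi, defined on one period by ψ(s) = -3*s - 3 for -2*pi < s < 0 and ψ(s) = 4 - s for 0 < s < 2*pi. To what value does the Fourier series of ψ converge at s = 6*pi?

1/2 + 2*pi

s = 6*pi differs from s = -2*pi by 2 full period(s), and the series is 4*pi-periodic.
At s = -2*pi the one-sided limits are ψ(-2*pi^-) = 4 - 2*pi and ψ(-2*pi^+) = -3 + 6*pi.
By Dirichlet's theorem the series converges to their average, [(4 - 2*pi) + (-3 + 6*pi)]/2 = 1/2 + 2*pi.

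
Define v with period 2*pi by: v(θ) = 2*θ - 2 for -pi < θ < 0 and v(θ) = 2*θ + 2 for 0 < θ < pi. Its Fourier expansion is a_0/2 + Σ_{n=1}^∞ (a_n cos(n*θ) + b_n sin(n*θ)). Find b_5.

b_5 = 1/pi ∫_{-pi}^{pi} v(θ) sin(5*θ) dθ.
v is odd and sin(5*θ) is odd, so the integrand is even and b_5 = 2/pi ∫_0^{pi} v(θ) sin(5*θ) dθ.
Integrating by parts (boundary term plus one more integral), an antiderivative of (2*θ + 2) sin(5*θ) is -2*θ*cos(5*θ)/5 + 2*sin(5*θ)/25 - 2*cos(5*θ)/5; evaluating from 0 to pi: ∫_{0}^{pi} (2*θ + 2) sin(5*θ) dθ = (2/5 + 2*pi/5) - (-2/5) = 4/5 + 2*pi/5.
Hence b_5 = (2/pi)·(4/5 + 2*pi/5) = 4*(2 + pi)/(5*pi).

4*(2 + pi)/(5*pi)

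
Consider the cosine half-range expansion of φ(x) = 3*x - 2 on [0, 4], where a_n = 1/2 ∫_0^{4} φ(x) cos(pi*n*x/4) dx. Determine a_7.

-48/(49*pi**2)

a_7 = 1/2 ∫_0^{4} (3*x - 2) cos(7*pi*x/4) dx.
Integrating by parts (boundary term plus one more integral), an antiderivative of (3*x - 2) cos(7*pi*x/4) is 12*x*sin(7*pi*x/4)/(7*pi) - 8*sin(7*pi*x/4)/(7*pi) + 48*cos(7*pi*x/4)/(49*pi**2); evaluating from 0 to 4: ∫_{0}^{4} (3*x - 2) cos(7*pi*x/4) dx = (-48/(49*pi**2)) - (48/(49*pi**2)) = -96/(49*pi**2).
Hence a_7 = (1/2)·(-96/(49*pi**2)) = -48/(49*pi**2).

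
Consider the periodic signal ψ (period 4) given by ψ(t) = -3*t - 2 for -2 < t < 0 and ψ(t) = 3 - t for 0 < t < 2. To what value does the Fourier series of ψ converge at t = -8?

1/2

t = -8 differs from t = 0 by -2 full period(s), and the series is 4-periodic.
At t = 0 the one-sided limits are ψ(0^-) = -2 and ψ(0^+) = 3.
By Dirichlet's theorem the series converges to their average, [(-2) + (3)]/2 = 1/2.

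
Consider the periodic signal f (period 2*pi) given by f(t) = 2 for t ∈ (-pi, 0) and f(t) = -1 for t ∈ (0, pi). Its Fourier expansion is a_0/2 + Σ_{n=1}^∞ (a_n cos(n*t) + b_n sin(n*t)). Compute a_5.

a_5 = 1/pi ∫_{-pi}^{pi} f(t) cos(5*t) dt.
Split the integral at the breakpoints.
Directly, an antiderivative of (2) cos(5*t) is 2*sin(5*t)/5; evaluating from -pi to 0: ∫_{-pi}^{0} (2) cos(5*t) dt = (0) - (0) = 0.
Directly, an antiderivative of (-1) cos(5*t) is -sin(5*t)/5; evaluating from 0 to pi: ∫_{0}^{pi} (-1) cos(5*t) dt = (0) - (0) = 0.
Summing the pieces and multiplying by (1/pi) gives a_5 = 0.

0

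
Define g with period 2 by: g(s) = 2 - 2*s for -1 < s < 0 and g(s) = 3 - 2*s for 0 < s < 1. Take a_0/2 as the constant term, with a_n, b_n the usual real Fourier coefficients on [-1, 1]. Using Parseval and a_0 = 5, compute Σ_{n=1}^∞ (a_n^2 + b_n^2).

7/6

Parseval: a_0^2/2 + Σ_{n≥1} (a_n^2+b_n^2) = ∫_{-1}^{1} g(s)^2 ds = 41/3.
Subtract a_0^2/2 = 25/2: Σ (a_n^2+b_n^2) = 7/6.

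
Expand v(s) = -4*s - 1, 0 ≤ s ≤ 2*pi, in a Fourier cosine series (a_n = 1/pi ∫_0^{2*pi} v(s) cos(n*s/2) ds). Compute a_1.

32/pi

a_1 = 1/pi ∫_0^{2*pi} (-4*s - 1) cos(s/2) ds.
Integrating by parts (boundary term plus one more integral), an antiderivative of (-4*s - 1) cos(s/2) is -8*s*sin(s/2) - 2*sin(s/2) - 16*cos(s/2); evaluating from 0 to 2*pi: ∫_{0}^{2*pi} (-4*s - 1) cos(s/2) ds = (16) - (-16) = 32.
Hence a_1 = (1/pi)·(32) = 32/pi.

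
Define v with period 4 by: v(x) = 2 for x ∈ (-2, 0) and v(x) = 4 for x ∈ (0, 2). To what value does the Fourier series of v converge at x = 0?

3

At x = 0 the one-sided limits are v(0^-) = 2 and v(0^+) = 4.
By Dirichlet's theorem the series converges to their average, [(2) + (4)]/2 = 3.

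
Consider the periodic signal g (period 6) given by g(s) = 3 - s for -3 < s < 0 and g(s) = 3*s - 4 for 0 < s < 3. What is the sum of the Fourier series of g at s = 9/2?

9/2

s = 9/2 differs from s = -3/2 by 1 full period(s), and the series is 6-periodic.
g is continuous at s = -3/2 with value 9/2, so the series converges to 9/2 there.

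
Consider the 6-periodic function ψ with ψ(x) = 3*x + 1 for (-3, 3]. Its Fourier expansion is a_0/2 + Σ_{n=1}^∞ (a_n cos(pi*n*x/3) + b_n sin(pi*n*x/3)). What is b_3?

6/pi

b_3 = 1/3 ∫_{-3}^{3} ψ(x) sin(pi*x) dx.
Integrating by parts (boundary term plus one more integral), an antiderivative of (3*x + 1) sin(pi*x) is -3*x*cos(pi*x)/pi + 3*sin(pi*x)/pi**2 - cos(pi*x)/pi; evaluating from -3 to 3: ∫_{-3}^{3} (3*x + 1) sin(pi*x) dx = (10/pi) - (-8/pi) = 18/pi.
Hence b_3 = (1/3)·(18/pi) = 6/pi.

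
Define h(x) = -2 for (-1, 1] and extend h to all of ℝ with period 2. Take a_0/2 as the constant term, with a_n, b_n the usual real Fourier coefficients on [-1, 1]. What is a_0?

-4

a_0 = ∫_{-1}^{1} h(x) dx = -4.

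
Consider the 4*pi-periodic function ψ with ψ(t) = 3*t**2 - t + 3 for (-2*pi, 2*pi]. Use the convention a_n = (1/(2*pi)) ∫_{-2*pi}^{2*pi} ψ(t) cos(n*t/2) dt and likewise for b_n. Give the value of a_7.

-48/49

a_7 = (1/(2*pi)) ∫_{-2*pi}^{2*pi} ψ(t) cos(7*t/2) dt.
Integrating by parts twice (tabular method), an antiderivative of (3*t**2 - t + 3) cos(7*t/2) is 6*t**2*sin(7*t/2)/7 - 2*t*sin(7*t/2)/7 + 24*t*cos(7*t/2)/49 + 246*sin(7*t/2)/343 - 4*cos(7*t/2)/49; evaluating from -2*pi to 2*pi: ∫_{-2*pi}^{2*pi} (3*t**2 - t + 3) cos(7*t/2) dt = (4/49 - 48*pi/49) - (4/49 + 48*pi/49) = -96*pi/49.
Hence a_7 = (1/(2*pi))·(-96*pi/49) = -48/49.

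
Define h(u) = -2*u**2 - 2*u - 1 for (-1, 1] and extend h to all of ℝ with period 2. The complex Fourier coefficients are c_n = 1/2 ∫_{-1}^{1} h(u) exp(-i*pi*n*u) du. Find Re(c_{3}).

Since h is real-valued, Re(c_{3}) = 1/2 ∫_{-1}^{1} h(u) cos(3*pi*u) du = a_{3}/2.
Integrating by parts twice (tabular method), an antiderivative of (-2*u**2 - 2*u - 1) cos(3*pi*u) is -2*u**2*sin(3*pi*u)/(3*pi) - 2*u*sin(3*pi*u)/(3*pi) - 4*u*cos(3*pi*u)/(9*pi**2) - sin(3*pi*u)/(3*pi) + 4*sin(3*pi*u)/(27*pi**3) - 2*cos(3*pi*u)/(9*pi**2); evaluating from -1 to 1: ∫_{-1}^{1} (-2*u**2 - 2*u - 1) cos(3*pi*u) du = (2/(3*pi**2)) - (-2/(9*pi**2)) = 8/(9*pi**2).
Hence Re(c_{3}) = (1/2)·(8/(9*pi**2)) = 4/(9*pi**2).

4/(9*pi**2)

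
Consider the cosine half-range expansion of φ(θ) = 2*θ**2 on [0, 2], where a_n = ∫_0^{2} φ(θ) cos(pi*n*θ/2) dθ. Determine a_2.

a_2 = ∫_0^{2} (2*θ**2) cos(pi*θ) dθ.
Integrating by parts twice (tabular method), an antiderivative of (2*θ**2) cos(pi*θ) is 2*θ**2*sin(pi*θ)/pi + 4*θ*cos(pi*θ)/pi**2 - 4*sin(pi*θ)/pi**3; evaluating from 0 to 2: ∫_{0}^{2} (2*θ**2) cos(pi*θ) dθ = (8/pi**2) - (0) = 8/pi**2.
Hence a_2 = 8/pi**2.

8/pi**2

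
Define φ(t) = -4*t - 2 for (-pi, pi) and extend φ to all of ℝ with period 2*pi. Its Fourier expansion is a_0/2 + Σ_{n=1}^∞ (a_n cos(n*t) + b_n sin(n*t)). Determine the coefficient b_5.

-8/5

b_5 = 1/pi ∫_{-pi}^{pi} φ(t) sin(5*t) dt.
Integrating by parts (boundary term plus one more integral), an antiderivative of (-4*t - 2) sin(5*t) is 4*t*cos(5*t)/5 - 4*sin(5*t)/25 + 2*cos(5*t)/5; evaluating from -pi to pi: ∫_{-pi}^{pi} (-4*t - 2) sin(5*t) dt = (-4*pi/5 - 2/5) - (-2/5 + 4*pi/5) = -8*pi/5.
Hence b_5 = (1/pi)·(-8*pi/5) = -8/5.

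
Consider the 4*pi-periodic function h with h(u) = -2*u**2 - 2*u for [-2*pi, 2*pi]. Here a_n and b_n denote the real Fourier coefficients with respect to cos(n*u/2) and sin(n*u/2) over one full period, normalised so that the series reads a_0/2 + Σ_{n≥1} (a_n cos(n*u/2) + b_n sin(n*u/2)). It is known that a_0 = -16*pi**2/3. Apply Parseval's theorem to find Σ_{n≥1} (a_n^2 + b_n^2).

Parseval: a_0^2/2 + Σ_{n≥1} (a_n^2+b_n^2) = (1/(2*pi)) ∫_{-2*pi}^{2*pi} h(u)^2 du = 32*pi**2*(5 + 12*pi**2)/15.
Subtract a_0^2/2 = 128*pi**4/9: Σ (a_n^2+b_n^2) = 32*pi**2*(15 + 16*pi**2)/45.

32*pi**2*(15 + 16*pi**2)/45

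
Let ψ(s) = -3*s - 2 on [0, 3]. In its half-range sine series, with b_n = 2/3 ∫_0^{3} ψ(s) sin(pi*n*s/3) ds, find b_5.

-26/(5*pi)

b_5 = 2/3 ∫_0^{3} (-3*s - 2) sin(5*pi*s/3) ds.
Integrating by parts (boundary term plus one more integral), an antiderivative of (-3*s - 2) sin(5*pi*s/3) is 9*s*cos(5*pi*s/3)/(5*pi) - 27*sin(5*pi*s/3)/(25*pi**2) + 6*cos(5*pi*s/3)/(5*pi); evaluating from 0 to 3: ∫_{0}^{3} (-3*s - 2) sin(5*pi*s/3) ds = (-33/(5*pi)) - (6/(5*pi)) = -39/(5*pi).
Hence b_5 = (2/3)·(-39/(5*pi)) = -26/(5*pi).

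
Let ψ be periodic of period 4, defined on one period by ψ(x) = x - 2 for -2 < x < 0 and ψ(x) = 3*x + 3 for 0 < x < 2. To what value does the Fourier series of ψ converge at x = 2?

5/2

x = 2 differs from x = -2 by 1 full period(s), and the series is 4-periodic.
At x = -2 the one-sided limits are ψ(-2^-) = 9 and ψ(-2^+) = -4.
By Dirichlet's theorem the series converges to their average, [(9) + (-4)]/2 = 5/2.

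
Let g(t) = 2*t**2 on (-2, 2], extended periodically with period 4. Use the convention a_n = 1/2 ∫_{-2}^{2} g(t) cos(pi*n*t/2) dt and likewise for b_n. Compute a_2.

a_2 = 1/2 ∫_{-2}^{2} g(t) cos(pi*t) dt.
g is even and cos(pi*t) is even, so the integrand is even and a_2 = ∫_0^{2} g(t) cos(pi*t) dt.
Integrating by parts twice (tabular method), an antiderivative of (2*t**2) cos(pi*t) is 2*t**2*sin(pi*t)/pi + 4*t*cos(pi*t)/pi**2 - 4*sin(pi*t)/pi**3; evaluating from 0 to 2: ∫_{0}^{2} (2*t**2) cos(pi*t) dt = (8/pi**2) - (0) = 8/pi**2.
Hence a_2 = 8/pi**2.

8/pi**2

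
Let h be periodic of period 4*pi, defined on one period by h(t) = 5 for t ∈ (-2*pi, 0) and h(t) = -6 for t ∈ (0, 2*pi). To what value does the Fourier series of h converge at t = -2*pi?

At t = -2*pi the one-sided limits are h(-2*pi^-) = -6 and h(-2*pi^+) = 5.
By Dirichlet's theorem the series converges to their average, [(-6) + (5)]/2 = -1/2.

-1/2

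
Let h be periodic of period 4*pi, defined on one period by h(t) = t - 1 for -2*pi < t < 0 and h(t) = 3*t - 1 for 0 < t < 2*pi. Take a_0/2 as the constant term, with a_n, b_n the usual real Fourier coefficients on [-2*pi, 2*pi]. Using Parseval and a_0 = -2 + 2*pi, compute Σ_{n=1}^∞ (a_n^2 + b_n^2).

Parseval: a_0^2/2 + Σ_{n≥1} (a_n^2+b_n^2) = (1/(2*pi)) ∫_{-2*pi}^{2*pi} h(t)^2 dt = -4*pi + 2 + 40*pi**2/3.
Subtract a_0^2/2 = 2*(1 - pi)**2: Σ (a_n^2+b_n^2) = 34*pi**2/3.

34*pi**2/3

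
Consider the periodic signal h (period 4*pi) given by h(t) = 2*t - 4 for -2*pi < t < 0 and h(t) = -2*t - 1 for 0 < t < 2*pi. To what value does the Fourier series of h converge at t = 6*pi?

-4*pi - 5/2

t = 6*pi differs from t = -2*pi by 2 full period(s), and the series is 4*pi-periodic.
At t = -2*pi the one-sided limits are h(-2*pi^-) = -4*pi - 1 and h(-2*pi^+) = -4*pi - 4.
By Dirichlet's theorem the series converges to their average, [(-4*pi - 1) + (-4*pi - 4)]/2 = -4*pi - 5/2.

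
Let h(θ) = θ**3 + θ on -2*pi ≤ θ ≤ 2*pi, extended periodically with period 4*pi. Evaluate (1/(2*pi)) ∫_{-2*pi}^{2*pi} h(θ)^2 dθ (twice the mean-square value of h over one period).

(1/(2*pi)) ∫_{-2*pi}^{2*pi} h(θ)^2 dθ = (1/(2*pi)) · (16*pi**3*(35 + 168*pi**2 + 240*pi**4)/105) = 8*pi**2*(35 + 168*pi**2 + 240*pi**4)/105.

8*pi**2*(35 + 168*pi**2 + 240*pi**4)/105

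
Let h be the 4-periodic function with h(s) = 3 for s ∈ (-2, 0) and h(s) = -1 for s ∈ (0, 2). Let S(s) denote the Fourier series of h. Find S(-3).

-1

s = -3 differs from s = 1 by -1 full period(s), and the series is 4-periodic.
h is continuous at s = 1 with value -1, so the series converges to -1 there.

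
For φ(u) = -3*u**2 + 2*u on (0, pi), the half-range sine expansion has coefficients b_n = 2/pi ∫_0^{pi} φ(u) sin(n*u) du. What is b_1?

-6*pi + 4 + 24/pi

b_1 = 2/pi ∫_0^{pi} (-3*u**2 + 2*u) sin(u) du.
Integrating by parts twice (tabular method), an antiderivative of (-3*u**2 + 2*u) sin(u) is 3*u**2*cos(u) - 6*u*sin(u) - 2*u*cos(u) + 2*sin(u) - 6*cos(u); evaluating from 0 to pi: ∫_{0}^{pi} (-3*u**2 + 2*u) sin(u) du = (-3*pi**2 + 6 + 2*pi) - (-6) = -3*pi**2 + 2*pi + 12.
Hence b_1 = (2/pi)·(-3*pi**2 + 2*pi + 12) = -6*pi + 4 + 24/pi.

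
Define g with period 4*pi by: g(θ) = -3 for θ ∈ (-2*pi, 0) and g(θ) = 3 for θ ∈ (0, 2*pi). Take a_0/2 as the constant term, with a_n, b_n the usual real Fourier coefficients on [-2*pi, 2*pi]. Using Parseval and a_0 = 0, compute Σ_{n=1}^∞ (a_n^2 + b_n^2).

18

Parseval: a_0^2/2 + Σ_{n≥1} (a_n^2+b_n^2) = (1/(2*pi)) ∫_{-2*pi}^{2*pi} g(θ)^2 dθ = 18.
Subtract a_0^2/2 = 0: Σ (a_n^2+b_n^2) = 18.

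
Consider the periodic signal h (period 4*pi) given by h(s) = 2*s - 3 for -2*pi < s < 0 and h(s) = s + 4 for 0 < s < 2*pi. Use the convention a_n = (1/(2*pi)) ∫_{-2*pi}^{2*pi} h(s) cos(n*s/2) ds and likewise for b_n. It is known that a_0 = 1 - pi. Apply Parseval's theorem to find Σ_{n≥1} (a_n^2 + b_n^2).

Parseval: a_0^2/2 + Σ_{n≥1} (a_n^2+b_n^2) = (1/(2*pi)) ∫_{-2*pi}^{2*pi} h(s)^2 ds = 25 + 20*pi + 20*pi**2/3.
Subtract a_0^2/2 = (1 - pi)**2/2: Σ (a_n^2+b_n^2) = 49/2 + 37*pi**2/6 + 21*pi.

49/2 + 37*pi**2/6 + 21*pi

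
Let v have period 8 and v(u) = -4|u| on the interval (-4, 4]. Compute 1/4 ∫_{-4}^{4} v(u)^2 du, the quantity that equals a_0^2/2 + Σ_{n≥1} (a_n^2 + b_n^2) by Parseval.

1/4 ∫_{-4}^{4} v(u)^2 du = 1/4 · (2048/3) = 512/3.

512/3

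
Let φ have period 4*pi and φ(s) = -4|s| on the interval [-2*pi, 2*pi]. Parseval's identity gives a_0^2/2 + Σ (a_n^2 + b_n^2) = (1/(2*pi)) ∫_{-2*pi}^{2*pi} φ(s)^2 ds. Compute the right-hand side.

128*pi**2/3

(1/(2*pi)) ∫_{-2*pi}^{2*pi} φ(s)^2 ds = (1/(2*pi)) · (256*pi**3/3) = 128*pi**2/3.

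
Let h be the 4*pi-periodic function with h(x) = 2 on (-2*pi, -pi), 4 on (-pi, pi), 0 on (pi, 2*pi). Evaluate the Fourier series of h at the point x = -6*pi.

1

x = -6*pi differs from x = 2*pi by -2 full period(s), and the series is 4*pi-periodic.
At x = 2*pi the one-sided limits are h(2*pi^-) = 0 and h(2*pi^+) = 2.
By Dirichlet's theorem the series converges to their average, [(0) + (2)]/2 = 1.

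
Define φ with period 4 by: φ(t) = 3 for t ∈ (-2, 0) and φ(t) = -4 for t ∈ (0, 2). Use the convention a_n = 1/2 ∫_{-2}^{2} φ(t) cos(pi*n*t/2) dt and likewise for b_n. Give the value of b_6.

b_6 = 1/2 ∫_{-2}^{2} φ(t) sin(3*pi*t) dt.
Split the integral at the breakpoints.
Directly, an antiderivative of (3) sin(3*pi*t) is -cos(3*pi*t)/pi; evaluating from -2 to 0: ∫_{-2}^{0} (3) sin(3*pi*t) dt = (-1/pi) - (-1/pi) = 0.
Directly, an antiderivative of (-4) sin(3*pi*t) is 4*cos(3*pi*t)/(3*pi); evaluating from 0 to 2: ∫_{0}^{2} (-4) sin(3*pi*t) dt = (4/(3*pi)) - (4/(3*pi)) = 0.
Summing the pieces and multiplying by (1/2) gives b_6 = 0.

0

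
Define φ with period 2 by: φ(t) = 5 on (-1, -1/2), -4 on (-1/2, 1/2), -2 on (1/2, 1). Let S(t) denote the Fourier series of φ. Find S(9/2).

t = 9/2 differs from t = 1/2 by 2 full period(s), and the series is 2-periodic.
At t = 1/2 the one-sided limits are φ(1/2^-) = -4 and φ(1/2^+) = -2.
By Dirichlet's theorem the series converges to their average, [(-4) + (-2)]/2 = -3.

-3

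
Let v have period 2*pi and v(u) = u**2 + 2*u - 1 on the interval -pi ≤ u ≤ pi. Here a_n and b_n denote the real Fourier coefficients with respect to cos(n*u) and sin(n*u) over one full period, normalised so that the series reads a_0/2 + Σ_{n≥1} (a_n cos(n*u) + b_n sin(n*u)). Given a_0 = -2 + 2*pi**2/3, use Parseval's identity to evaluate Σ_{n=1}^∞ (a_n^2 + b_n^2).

8*pi**2*(pi**2 + 15)/45

Parseval: a_0^2/2 + Σ_{n≥1} (a_n^2+b_n^2) = 1/pi ∫_{-pi}^{pi} v(u)^2 du = 2 + 4*pi**2/3 + 2*pi**4/5.
Subtract a_0^2/2 = 2*(3 - pi**2)**2/9: Σ (a_n^2+b_n^2) = 8*pi**2*(pi**2 + 15)/45.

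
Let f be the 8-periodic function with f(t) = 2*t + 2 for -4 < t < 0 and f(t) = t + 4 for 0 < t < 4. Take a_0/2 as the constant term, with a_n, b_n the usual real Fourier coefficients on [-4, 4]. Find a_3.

a_3 = 1/4 ∫_{-4}^{4} f(t) cos(3*pi*t/4) dt.
Split the integral at the breakpoints.
Integrating by parts (boundary term plus one more integral), an antiderivative of (2*t + 2) cos(3*pi*t/4) is 8*t*sin(3*pi*t/4)/(3*pi) + 8*sin(3*pi*t/4)/(3*pi) + 32*cos(3*pi*t/4)/(9*pi**2); evaluating from -4 to 0: ∫_{-4}^{0} (2*t + 2) cos(3*pi*t/4) dt = (32/(9*pi**2)) - (-32/(9*pi**2)) = 64/(9*pi**2).
Integrating by parts (boundary term plus one more integral), an antiderivative of (t + 4) cos(3*pi*t/4) is 4*t*sin(3*pi*t/4)/(3*pi) + 16*sin(3*pi*t/4)/(3*pi) + 16*cos(3*pi*t/4)/(9*pi**2); evaluating from 0 to 4: ∫_{0}^{4} (t + 4) cos(3*pi*t/4) dt = (-16/(9*pi**2)) - (16/(9*pi**2)) = -32/(9*pi**2).
Summing the pieces and multiplying by (1/4) gives a_3 = 8/(9*pi**2).

8/(9*pi**2)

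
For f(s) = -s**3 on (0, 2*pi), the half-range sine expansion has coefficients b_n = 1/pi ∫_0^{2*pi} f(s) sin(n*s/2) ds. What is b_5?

96/125 - 16*pi**2/5

b_5 = 1/pi ∫_0^{2*pi} (-s**3) sin(5*s/2) ds.
Integrating by parts three times (tabular method), an antiderivative of (-s**3) sin(5*s/2) is 2*s**3*cos(5*s/2)/5 - 12*s**2*sin(5*s/2)/25 - 48*s*cos(5*s/2)/125 + 96*sin(5*s/2)/625; evaluating from 0 to 2*pi: ∫_{0}^{2*pi} (-s**3) sin(5*s/2) ds = (16*pi*(6 - 25*pi**2)/125) - (0) = 16*pi*(6 - 25*pi**2)/125.
Hence b_5 = (1/pi)·(16*pi*(6 - 25*pi**2)/125) = 96/125 - 16*pi**2/5.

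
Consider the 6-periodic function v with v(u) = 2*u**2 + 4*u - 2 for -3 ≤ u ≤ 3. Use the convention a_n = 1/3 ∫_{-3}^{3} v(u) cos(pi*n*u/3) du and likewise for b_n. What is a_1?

a_1 = 1/3 ∫_{-3}^{3} v(u) cos(pi*u/3) du.
Integrating by parts twice (tabular method), an antiderivative of (2*u**2 + 4*u - 2) cos(pi*u/3) is 6*u**2*sin(pi*u/3)/pi + 12*u*sin(pi*u/3)/pi + 36*u*cos(pi*u/3)/pi**2 - 108*sin(pi*u/3)/pi**3 - 6*sin(pi*u/3)/pi + 36*cos(pi*u/3)/pi**2; evaluating from -3 to 3: ∫_{-3}^{3} (2*u**2 + 4*u - 2) cos(pi*u/3) du = (-144/pi**2) - (72/pi**2) = -216/pi**2.
Hence a_1 = (1/3)·(-216/pi**2) = -72/pi**2.

-72/pi**2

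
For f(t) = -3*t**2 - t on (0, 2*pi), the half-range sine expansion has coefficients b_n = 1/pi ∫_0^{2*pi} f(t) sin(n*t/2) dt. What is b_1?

-24*pi - 4 + 96/pi

b_1 = 1/pi ∫_0^{2*pi} (-3*t**2 - t) sin(t/2) dt.
Integrating by parts twice (tabular method), an antiderivative of (-3*t**2 - t) sin(t/2) is 6*t**2*cos(t/2) - 24*t*sin(t/2) + 2*t*cos(t/2) - 4*sin(t/2) - 48*cos(t/2); evaluating from 0 to 2*pi: ∫_{0}^{2*pi} (-3*t**2 - t) sin(t/2) dt = (-24*pi**2 - 4*pi + 48) - (-48) = -24*pi**2 - 4*pi + 96.
Hence b_1 = (1/pi)·(-24*pi**2 - 4*pi + 96) = -24*pi - 4 + 96/pi.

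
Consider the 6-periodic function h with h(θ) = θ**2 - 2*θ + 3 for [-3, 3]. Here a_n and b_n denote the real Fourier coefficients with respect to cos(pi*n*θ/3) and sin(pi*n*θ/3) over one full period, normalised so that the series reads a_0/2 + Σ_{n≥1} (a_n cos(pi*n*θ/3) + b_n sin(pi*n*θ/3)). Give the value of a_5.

-36/(25*pi**2)

a_5 = 1/3 ∫_{-3}^{3} h(θ) cos(5*pi*θ/3) dθ.
Integrating by parts twice (tabular method), an antiderivative of (θ**2 - 2*θ + 3) cos(5*pi*θ/3) is 3*θ**2*sin(5*pi*θ/3)/(5*pi) - 6*θ*sin(5*pi*θ/3)/(5*pi) + 18*θ*cos(5*pi*θ/3)/(25*pi**2) - 54*sin(5*pi*θ/3)/(125*pi**3) + 9*sin(5*pi*θ/3)/(5*pi) - 18*cos(5*pi*θ/3)/(25*pi**2); evaluating from -3 to 3: ∫_{-3}^{3} (θ**2 - 2*θ + 3) cos(5*pi*θ/3) dθ = (-36/(25*pi**2)) - (72/(25*pi**2)) = -108/(25*pi**2).
Hence a_5 = (1/3)·(-108/(25*pi**2)) = -36/(25*pi**2).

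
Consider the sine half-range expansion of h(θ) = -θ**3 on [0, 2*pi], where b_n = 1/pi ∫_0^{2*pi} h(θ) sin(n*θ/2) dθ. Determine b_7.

b_7 = 1/pi ∫_0^{2*pi} (-θ**3) sin(7*θ/2) dθ.
Integrating by parts three times (tabular method), an antiderivative of (-θ**3) sin(7*θ/2) is 2*θ**3*cos(7*θ/2)/7 - 12*θ**2*sin(7*θ/2)/49 - 48*θ*cos(7*θ/2)/343 + 96*sin(7*θ/2)/2401; evaluating from 0 to 2*pi: ∫_{0}^{2*pi} (-θ**3) sin(7*θ/2) dθ = (16*pi*(6 - 49*pi**2)/343) - (0) = 16*pi*(6 - 49*pi**2)/343.
Hence b_7 = (1/pi)·(16*pi*(6 - 49*pi**2)/343) = 96/343 - 16*pi**2/7.

96/343 - 16*pi**2/7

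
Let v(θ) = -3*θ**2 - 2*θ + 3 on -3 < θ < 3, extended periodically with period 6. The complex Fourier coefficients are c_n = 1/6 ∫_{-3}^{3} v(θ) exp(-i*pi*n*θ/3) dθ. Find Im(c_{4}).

Since v is real-valued, Im(c_{4}) = -1/6 ∫_{-3}^{3} v(θ) sin(4*pi*θ/3) dθ = -b_{4}/2.
Integrating by parts twice (tabular method), an antiderivative of (-3*θ**2 - 2*θ + 3) sin(4*pi*θ/3) is 9*θ**2*cos(4*pi*θ/3)/(4*pi) - 27*θ*sin(4*pi*θ/3)/(8*pi**2) + 3*θ*cos(4*pi*θ/3)/(2*pi) - 9*sin(4*pi*θ/3)/(8*pi**2) - 9*cos(4*pi*θ/3)/(4*pi) - 81*cos(4*pi*θ/3)/(32*pi**3); evaluating from -3 to 3: ∫_{-3}^{3} (-3*θ**2 - 2*θ + 3) sin(4*pi*θ/3) dθ = (9*(-9 + 80*pi**2)/(32*pi**3)) - (27*(-3 + 16*pi**2)/(32*pi**3)) = 9/pi.
Hence Im(c_{4}) = (-1/6)·(9/pi) = -3/(2*pi).

-3/(2*pi)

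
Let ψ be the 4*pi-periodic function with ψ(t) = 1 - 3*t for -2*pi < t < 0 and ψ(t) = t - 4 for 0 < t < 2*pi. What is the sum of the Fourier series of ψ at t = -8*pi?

t = -8*pi differs from t = 0 by -2 full period(s), and the series is 4*pi-periodic.
At t = 0 the one-sided limits are ψ(0^-) = 1 and ψ(0^+) = -4.
By Dirichlet's theorem the series converges to their average, [(1) + (-4)]/2 = -3/2.

-3/2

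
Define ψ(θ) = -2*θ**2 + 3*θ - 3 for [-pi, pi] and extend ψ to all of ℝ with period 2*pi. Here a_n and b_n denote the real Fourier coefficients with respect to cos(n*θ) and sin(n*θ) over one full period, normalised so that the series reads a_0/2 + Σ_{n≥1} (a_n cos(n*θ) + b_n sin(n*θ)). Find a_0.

-4*pi**2/3 - 6

a_0 = 1/pi ∫_{-pi}^{pi} ψ(θ) dθ = 1/pi · (-4*pi**3/3 - 6*pi) = -4*pi**2/3 - 6.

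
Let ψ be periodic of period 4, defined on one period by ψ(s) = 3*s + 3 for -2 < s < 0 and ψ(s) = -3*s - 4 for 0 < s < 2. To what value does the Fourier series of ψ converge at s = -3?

s = -3 differs from s = 1 by -1 full period(s), and the series is 4-periodic.
ψ is continuous at s = 1 with value -7, so the series converges to -7 there.

-7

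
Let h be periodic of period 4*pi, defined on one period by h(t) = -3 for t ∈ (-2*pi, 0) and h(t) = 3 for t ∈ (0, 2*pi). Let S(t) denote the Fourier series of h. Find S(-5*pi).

t = -5*pi differs from t = -pi by -1 full period(s), and the series is 4*pi-periodic.
h is continuous at t = -pi with value -3, so the series converges to -3 there.

-3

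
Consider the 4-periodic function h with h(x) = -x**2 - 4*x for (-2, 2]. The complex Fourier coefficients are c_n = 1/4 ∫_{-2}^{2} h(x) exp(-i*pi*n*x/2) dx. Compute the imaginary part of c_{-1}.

-8/pi

Since h is real-valued, Im(c_{-1}) = -1/4 ∫_{-2}^{2} h(x) sin(-pi*x/2) dx = b_{1}/2.
Integrating by parts twice (tabular method), an antiderivative of (-x**2 - 4*x) sin(-pi*x/2) is -2*x**2*cos(pi*x/2)/pi + 8*x*sin(pi*x/2)/pi**2 - 8*x*cos(pi*x/2)/pi + 16*sin(pi*x/2)/pi**2 + 16*cos(pi*x/2)/pi**3; evaluating from -2 to 2: ∫_{-2}^{2} (-x**2 - 4*x) sin(-pi*x/2) dx = (-16/pi**3 + 24/pi) - (-8/pi - 16/pi**3) = 32/pi.
Hence Im(c_{-1}) = (-1/4)·(32/pi) = -8/pi.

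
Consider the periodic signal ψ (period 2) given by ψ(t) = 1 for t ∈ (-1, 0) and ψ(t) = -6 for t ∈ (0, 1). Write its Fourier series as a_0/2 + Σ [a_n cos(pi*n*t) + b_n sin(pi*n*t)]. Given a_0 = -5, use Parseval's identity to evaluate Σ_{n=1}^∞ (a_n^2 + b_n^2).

Parseval: a_0^2/2 + Σ_{n≥1} (a_n^2+b_n^2) = ∫_{-1}^{1} ψ(t)^2 dt = 37.
Subtract a_0^2/2 = 25/2: Σ (a_n^2+b_n^2) = 49/2.

49/2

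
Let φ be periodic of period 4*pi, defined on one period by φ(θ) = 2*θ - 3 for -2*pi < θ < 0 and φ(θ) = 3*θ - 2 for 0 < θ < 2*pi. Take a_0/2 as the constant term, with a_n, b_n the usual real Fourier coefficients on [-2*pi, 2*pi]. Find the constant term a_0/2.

-5/2 + pi/2

a_0 = (1/(2*pi)) ∫_{-2*pi}^{2*pi} φ(θ) dθ = (1/(2*pi)) · (2*pi*(-5 + pi)) = -5 + pi.
So the constant term a_0/2 = -5/2 + pi/2.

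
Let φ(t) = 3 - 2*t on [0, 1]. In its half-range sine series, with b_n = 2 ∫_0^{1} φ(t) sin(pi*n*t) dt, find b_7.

b_7 = 2 ∫_0^{1} (3 - 2*t) sin(7*pi*t) dt.
Integrating by parts (boundary term plus one more integral), an antiderivative of (3 - 2*t) sin(7*pi*t) is 2*t*cos(7*pi*t)/(7*pi) - 2*sin(7*pi*t)/(49*pi**2) - 3*cos(7*pi*t)/(7*pi); evaluating from 0 to 1: ∫_{0}^{1} (3 - 2*t) sin(7*pi*t) dt = (1/(7*pi)) - (-3/(7*pi)) = 4/(7*pi).
Hence b_7 = 2·(4/(7*pi)) = 8/(7*pi).

8/(7*pi)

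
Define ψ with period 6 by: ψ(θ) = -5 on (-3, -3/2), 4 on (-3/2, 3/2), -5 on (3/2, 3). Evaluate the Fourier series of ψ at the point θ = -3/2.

At θ = -3/2 the one-sided limits are ψ(-3/2^-) = -5 and ψ(-3/2^+) = 4.
By Dirichlet's theorem the series converges to their average, [(-5) + (4)]/2 = -1/2.

-1/2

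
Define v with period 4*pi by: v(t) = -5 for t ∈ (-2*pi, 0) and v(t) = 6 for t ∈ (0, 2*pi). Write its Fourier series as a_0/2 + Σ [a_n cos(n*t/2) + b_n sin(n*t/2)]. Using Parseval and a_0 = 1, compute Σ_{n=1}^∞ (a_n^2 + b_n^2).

121/2

Parseval: a_0^2/2 + Σ_{n≥1} (a_n^2+b_n^2) = (1/(2*pi)) ∫_{-2*pi}^{2*pi} v(t)^2 dt = 61.
Subtract a_0^2/2 = 1/2: Σ (a_n^2+b_n^2) = 121/2.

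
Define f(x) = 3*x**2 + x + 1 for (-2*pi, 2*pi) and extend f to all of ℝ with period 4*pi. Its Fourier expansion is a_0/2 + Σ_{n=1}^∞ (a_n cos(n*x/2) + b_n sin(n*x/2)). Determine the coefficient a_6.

a_6 = (1/(2*pi)) ∫_{-2*pi}^{2*pi} f(x) cos(3*x) dx.
Integrating by parts twice (tabular method), an antiderivative of (3*x**2 + x + 1) cos(3*x) is x**2*sin(3*x) + x*sin(3*x)/3 + 2*x*cos(3*x)/3 + sin(3*x)/9 + cos(3*x)/9; evaluating from -2*pi to 2*pi: ∫_{-2*pi}^{2*pi} (3*x**2 + x + 1) cos(3*x) dx = (1/9 + 4*pi/3) - (1/9 - 4*pi/3) = 8*pi/3.
Hence a_6 = (1/(2*pi))·(8*pi/3) = 4/3.

4/3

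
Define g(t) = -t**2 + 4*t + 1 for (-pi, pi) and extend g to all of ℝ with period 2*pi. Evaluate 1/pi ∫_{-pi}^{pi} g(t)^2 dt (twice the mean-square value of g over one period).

2 + 2*pi**4/5 + 28*pi**2/3

1/pi ∫_{-pi}^{pi} g(t)^2 dt = 1/pi · (2*pi*(15 + 3*pi**4 + 70*pi**2)/15) = 2 + 2*pi**4/5 + 28*pi**2/3.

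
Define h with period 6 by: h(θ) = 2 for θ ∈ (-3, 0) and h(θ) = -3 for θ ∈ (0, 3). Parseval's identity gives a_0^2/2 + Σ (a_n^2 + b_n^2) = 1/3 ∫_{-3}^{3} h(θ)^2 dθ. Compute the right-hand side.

1/3 ∫_{-3}^{3} h(θ)^2 dθ = 1/3 · (39) = 13.

13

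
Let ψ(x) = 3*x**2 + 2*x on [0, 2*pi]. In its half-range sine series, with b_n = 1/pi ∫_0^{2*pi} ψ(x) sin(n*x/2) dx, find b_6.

-4*pi - 4/3

b_6 = 1/pi ∫_0^{2*pi} (3*x**2 + 2*x) sin(3*x) dx.
Integrating by parts twice (tabular method), an antiderivative of (3*x**2 + 2*x) sin(3*x) is -x**2*cos(3*x) + 2*x*sin(3*x)/3 - 2*x*cos(3*x)/3 + 2*sin(3*x)/9 + 2*cos(3*x)/9; evaluating from 0 to 2*pi: ∫_{0}^{2*pi} (3*x**2 + 2*x) sin(3*x) dx = (-4*pi**2 - 4*pi/3 + 2/9) - (2/9) = -4*pi*(1 + 3*pi)/3.
Hence b_6 = (1/pi)·(-4*pi*(1 + 3*pi)/3) = -4*pi - 4/3.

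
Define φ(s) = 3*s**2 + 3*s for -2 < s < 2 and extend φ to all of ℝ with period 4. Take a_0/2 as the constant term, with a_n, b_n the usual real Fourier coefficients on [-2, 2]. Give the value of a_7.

-48/(49*pi**2)

a_7 = 1/2 ∫_{-2}^{2} φ(s) cos(7*pi*s/2) ds.
Integrating by parts twice (tabular method), an antiderivative of (3*s**2 + 3*s) cos(7*pi*s/2) is 6*s**2*sin(7*pi*s/2)/(7*pi) + 6*s*sin(7*pi*s/2)/(7*pi) + 24*s*cos(7*pi*s/2)/(49*pi**2) - 48*sin(7*pi*s/2)/(343*pi**3) + 12*cos(7*pi*s/2)/(49*pi**2); evaluating from -2 to 2: ∫_{-2}^{2} (3*s**2 + 3*s) cos(7*pi*s/2) ds = (-60/(49*pi**2)) - (36/(49*pi**2)) = -96/(49*pi**2).
Hence a_7 = (1/2)·(-96/(49*pi**2)) = -48/(49*pi**2).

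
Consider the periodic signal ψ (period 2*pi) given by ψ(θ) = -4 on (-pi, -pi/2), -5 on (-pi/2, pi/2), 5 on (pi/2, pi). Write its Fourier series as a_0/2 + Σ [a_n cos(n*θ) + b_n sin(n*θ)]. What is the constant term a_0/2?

-9/4

a_0 = 1/pi ∫_{-pi}^{pi} ψ(θ) dθ = 1/pi · (-9*pi/2) = -9/2.
So the constant term a_0/2 = -9/4.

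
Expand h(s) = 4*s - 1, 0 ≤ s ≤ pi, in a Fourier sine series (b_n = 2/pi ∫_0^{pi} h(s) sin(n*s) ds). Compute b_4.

-2

b_4 = 2/pi ∫_0^{pi} (4*s - 1) sin(4*s) ds.
Integrating by parts (boundary term plus one more integral), an antiderivative of (4*s - 1) sin(4*s) is -s*cos(4*s) + sin(4*s)/4 + cos(4*s)/4; evaluating from 0 to pi: ∫_{0}^{pi} (4*s - 1) sin(4*s) ds = (1/4 - pi) - (1/4) = -pi.
Hence b_4 = (2/pi)·(-pi) = -2.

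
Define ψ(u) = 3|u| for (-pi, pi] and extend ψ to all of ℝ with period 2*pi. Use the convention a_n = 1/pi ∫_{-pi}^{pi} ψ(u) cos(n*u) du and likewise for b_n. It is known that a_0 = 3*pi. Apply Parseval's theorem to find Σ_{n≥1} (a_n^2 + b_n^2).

3*pi**2/2

Parseval: a_0^2/2 + Σ_{n≥1} (a_n^2+b_n^2) = 1/pi ∫_{-pi}^{pi} ψ(u)^2 du = 6*pi**2.
Subtract a_0^2/2 = 9*pi**2/2: Σ (a_n^2+b_n^2) = 3*pi**2/2.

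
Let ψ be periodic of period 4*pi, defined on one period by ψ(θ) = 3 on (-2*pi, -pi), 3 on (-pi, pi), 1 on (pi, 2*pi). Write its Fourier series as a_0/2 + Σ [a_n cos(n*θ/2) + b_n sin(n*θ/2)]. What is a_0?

5

a_0 = (1/(2*pi)) ∫_{-2*pi}^{2*pi} ψ(θ) dθ = (1/(2*pi)) · (10*pi) = 5.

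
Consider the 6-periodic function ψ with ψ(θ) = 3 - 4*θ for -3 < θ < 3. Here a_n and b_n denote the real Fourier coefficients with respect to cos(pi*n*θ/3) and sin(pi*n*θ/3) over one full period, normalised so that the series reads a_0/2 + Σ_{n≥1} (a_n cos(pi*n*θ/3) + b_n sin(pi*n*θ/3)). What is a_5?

0

a_5 = 1/3 ∫_{-3}^{3} ψ(θ) cos(5*pi*θ/3) dθ.
Integrating by parts (boundary term plus one more integral), an antiderivative of (3 - 4*θ) cos(5*pi*θ/3) is -12*θ*sin(5*pi*θ/3)/(5*pi) + 9*sin(5*pi*θ/3)/(5*pi) - 36*cos(5*pi*θ/3)/(25*pi**2); evaluating from -3 to 3: ∫_{-3}^{3} (3 - 4*θ) cos(5*pi*θ/3) dθ = (36/(25*pi**2)) - (36/(25*pi**2)) = 0.
Hence a_5 = (1/3)·(0) = 0.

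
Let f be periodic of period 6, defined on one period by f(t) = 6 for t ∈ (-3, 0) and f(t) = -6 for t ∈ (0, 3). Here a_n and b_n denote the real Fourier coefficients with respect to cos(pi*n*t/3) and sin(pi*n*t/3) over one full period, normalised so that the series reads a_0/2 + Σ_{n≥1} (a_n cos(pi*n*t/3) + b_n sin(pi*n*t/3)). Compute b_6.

b_6 = 1/3 ∫_{-3}^{3} f(t) sin(2*pi*t) dt.
f is odd and sin(2*pi*t) is odd, so the integrand is even and b_6 = 2/3 ∫_0^{3} f(t) sin(2*pi*t) dt.
Directly, an antiderivative of (-6) sin(2*pi*t) is 3*cos(2*pi*t)/pi; evaluating from 0 to 3: ∫_{0}^{3} (-6) sin(2*pi*t) dt = (3/pi) - (3/pi) = 0.
Hence b_6 = (2/3)·(0) = 0.

0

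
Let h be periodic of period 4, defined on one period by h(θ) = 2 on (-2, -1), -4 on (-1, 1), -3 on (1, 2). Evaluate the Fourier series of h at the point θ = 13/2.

2

θ = 13/2 differs from θ = -3/2 by 2 full period(s), and the series is 4-periodic.
h is continuous at θ = -3/2 with value 2, so the series converges to 2 there.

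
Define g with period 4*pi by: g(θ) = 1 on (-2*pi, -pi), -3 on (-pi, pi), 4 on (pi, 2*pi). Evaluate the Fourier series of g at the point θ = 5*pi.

θ = 5*pi differs from θ = pi by 1 full period(s), and the series is 4*pi-periodic.
At θ = pi the one-sided limits are g(pi^-) = -3 and g(pi^+) = 4.
By Dirichlet's theorem the series converges to their average, [(-3) + (4)]/2 = 1/2.

1/2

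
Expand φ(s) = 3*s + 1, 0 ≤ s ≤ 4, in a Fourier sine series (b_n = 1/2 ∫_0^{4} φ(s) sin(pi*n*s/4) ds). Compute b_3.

b_3 = 1/2 ∫_0^{4} (3*s + 1) sin(3*pi*s/4) ds.
Integrating by parts (boundary term plus one more integral), an antiderivative of (3*s + 1) sin(3*pi*s/4) is -4*s*cos(3*pi*s/4)/pi + 16*sin(3*pi*s/4)/(3*pi**2) - 4*cos(3*pi*s/4)/(3*pi); evaluating from 0 to 4: ∫_{0}^{4} (3*s + 1) sin(3*pi*s/4) ds = (52/(3*pi)) - (-4/(3*pi)) = 56/(3*pi).
Hence b_3 = (1/2)·(56/(3*pi)) = 28/(3*pi).

28/(3*pi)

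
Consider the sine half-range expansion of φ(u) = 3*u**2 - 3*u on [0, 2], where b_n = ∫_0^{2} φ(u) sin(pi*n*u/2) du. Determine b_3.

-32/(9*pi**3) + 4/pi

b_3 = ∫_0^{2} (3*u**2 - 3*u) sin(3*pi*u/2) du.
Integrating by parts twice (tabular method), an antiderivative of (3*u**2 - 3*u) sin(3*pi*u/2) is -2*u**2*cos(3*pi*u/2)/pi + 8*u*sin(3*pi*u/2)/(3*pi**2) + 2*u*cos(3*pi*u/2)/pi - 4*sin(3*pi*u/2)/(3*pi**2) + 16*cos(3*pi*u/2)/(9*pi**3); evaluating from 0 to 2: ∫_{0}^{2} (3*u**2 - 3*u) sin(3*pi*u/2) du = (-16/(9*pi**3) + 4/pi) - (16/(9*pi**3)) = -32/(9*pi**3) + 4/pi.
Hence b_3 = -32/(9*pi**3) + 4/pi.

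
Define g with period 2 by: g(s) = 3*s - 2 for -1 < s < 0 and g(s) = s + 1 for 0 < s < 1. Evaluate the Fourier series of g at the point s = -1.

At s = -1 the one-sided limits are g(-1^-) = 2 and g(-1^+) = -5.
By Dirichlet's theorem the series converges to their average, [(2) + (-5)]/2 = -3/2.

-3/2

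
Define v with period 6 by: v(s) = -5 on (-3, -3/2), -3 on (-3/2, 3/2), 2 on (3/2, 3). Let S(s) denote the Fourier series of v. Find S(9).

-3/2

s = 9 differs from s = -3 by 2 full period(s), and the series is 6-periodic.
At s = -3 the one-sided limits are v(-3^-) = 2 and v(-3^+) = -5.
By Dirichlet's theorem the series converges to their average, [(2) + (-5)]/2 = -3/2.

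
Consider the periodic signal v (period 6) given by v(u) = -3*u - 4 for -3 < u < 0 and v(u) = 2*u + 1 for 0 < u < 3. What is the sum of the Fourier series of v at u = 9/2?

u = 9/2 differs from u = -3/2 by 1 full period(s), and the series is 6-periodic.
v is continuous at u = -3/2 with value 1/2, so the series converges to 1/2 there.

1/2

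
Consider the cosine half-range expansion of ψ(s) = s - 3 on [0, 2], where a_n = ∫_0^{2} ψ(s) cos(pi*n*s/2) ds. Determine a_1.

-8/pi**2

a_1 = ∫_0^{2} (s - 3) cos(pi*s/2) ds.
Integrating by parts (boundary term plus one more integral), an antiderivative of (s - 3) cos(pi*s/2) is 2*s*sin(pi*s/2)/pi - 6*sin(pi*s/2)/pi + 4*cos(pi*s/2)/pi**2; evaluating from 0 to 2: ∫_{0}^{2} (s - 3) cos(pi*s/2) ds = (-4/pi**2) - (4/pi**2) = -8/pi**2.
Hence a_1 = -8/pi**2.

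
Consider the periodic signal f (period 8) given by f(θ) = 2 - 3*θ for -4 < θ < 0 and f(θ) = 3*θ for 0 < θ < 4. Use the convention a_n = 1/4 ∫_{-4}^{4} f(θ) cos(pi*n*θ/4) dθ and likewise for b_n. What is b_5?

-4/(5*pi)

b_5 = 1/4 ∫_{-4}^{4} f(θ) sin(5*pi*θ/4) dθ.
Split the integral at the breakpoints.
Integrating by parts (boundary term plus one more integral), an antiderivative of (2 - 3*θ) sin(5*pi*θ/4) is 12*θ*cos(5*pi*θ/4)/(5*pi) - 48*sin(5*pi*θ/4)/(25*pi**2) - 8*cos(5*pi*θ/4)/(5*pi); evaluating from -4 to 0: ∫_{-4}^{0} (2 - 3*θ) sin(5*pi*θ/4) dθ = (-8/(5*pi)) - (56/(5*pi)) = -64/(5*pi).
Integrating by parts (boundary term plus one more integral), an antiderivative of (3*θ) sin(5*pi*θ/4) is -12*θ*cos(5*pi*θ/4)/(5*pi) + 48*sin(5*pi*θ/4)/(25*pi**2); evaluating from 0 to 4: ∫_{0}^{4} (3*θ) sin(5*pi*θ/4) dθ = (48/(5*pi)) - (0) = 48/(5*pi).
Summing the pieces and multiplying by (1/4) gives b_5 = -4/(5*pi).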